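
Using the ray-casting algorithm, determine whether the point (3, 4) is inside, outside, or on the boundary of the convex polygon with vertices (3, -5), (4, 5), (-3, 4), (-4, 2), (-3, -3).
The point (3, 4) lies strictly inside the polygon

Cast a horizontal ray to the right from the query point and count how many polygon edges it crosses (each edge strictly once or zero times, handled with the usual half-open convention). 
Parity of crossings → odd ⇒ inside.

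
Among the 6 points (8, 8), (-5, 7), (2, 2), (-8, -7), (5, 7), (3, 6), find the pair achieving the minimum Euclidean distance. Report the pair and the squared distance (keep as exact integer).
Pair = ((5, 7), (3, 6)); squared distance = 5

Compute all C(6, 2) = 15 pairwise squared distances (x_i − x_j)² + (y_i − y_j)². The minimum is 5, attained by the pair ((5, 7), (3, 6)).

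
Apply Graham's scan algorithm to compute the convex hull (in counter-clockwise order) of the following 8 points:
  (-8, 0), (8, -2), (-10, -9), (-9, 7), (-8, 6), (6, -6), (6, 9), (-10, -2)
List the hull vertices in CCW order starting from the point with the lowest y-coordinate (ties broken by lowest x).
Hull (CCW) = [(-10, -9), (6, -6), (8, -2), (6, 9), (-9, 7), (-10, -2)]

Graham scan procedure:
  1. Find the pivot p₀ = point with lowest y (tie → lowest x): (-10, -9).
  2. Sort the remaining points by polar angle around p₀.
  3. Walk through sorted points, maintaining a stack; pop the top while the last three entries make a non-left turn (cross product ≤ 0).
  4. Final stack is the convex hull in CCW order: (-10, -9), (6, -6), (8, -2), (6, 9), (-9, 7), (-10, -2).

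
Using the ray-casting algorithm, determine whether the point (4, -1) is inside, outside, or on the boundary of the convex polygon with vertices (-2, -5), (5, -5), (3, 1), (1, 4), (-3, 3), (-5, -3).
The point (4, -1) lies strictly outside the polygon

Cast a horizontal ray to the right from the query point and count how many polygon edges it crosses (each edge strictly once or zero times, handled with the usual half-open convention). 
Parity of crossings → even ⇒ outside.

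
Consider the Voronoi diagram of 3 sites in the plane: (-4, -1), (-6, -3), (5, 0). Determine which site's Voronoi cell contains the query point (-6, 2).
Nearest site = (-4, -1)

The Voronoi cell of site s contains exactly those query points closer to s than to any other site. Compute squared distances from q = (-6, 2) to each site:
  (-4 − -6)² + (-1 − 2)² = 13
  (-6 − -6)² + (-3 − 2)² = 25
  (5 − -6)² + (0 − 2)² = 125
Minimum is attained by (-4, -1), so q lies in its Voronoi cell.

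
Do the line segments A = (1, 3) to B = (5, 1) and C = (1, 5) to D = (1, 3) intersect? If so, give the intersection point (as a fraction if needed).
Yes; intersection at (1, 3) (t = 0 on AB, s = 1 on CD)

Parametrize AB as A + t(B − A) = (1 + 4 t, 3 + -2 t) and CD as C + s(D − C) = (1 + 0 s, 5 + -2 s). Solve the linear system for (t, s). Determinant = 8 ≠ 0, so a unique intersection of the containing lines exists. Solution: t = 0, s = 1 — both in [0, 1], so the segments cross. Intersection point: (1, 3).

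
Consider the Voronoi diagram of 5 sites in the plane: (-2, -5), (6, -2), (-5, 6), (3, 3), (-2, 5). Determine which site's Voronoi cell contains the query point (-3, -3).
Nearest site = (-2, -5)

The Voronoi cell of site s contains exactly those query points closer to s than to any other site. Compute squared distances from q = (-3, -3) to each site:
  (-2 − -3)² + (-5 − -3)² = 5
  (-2 − -3)² + (5 − -3)² = 65
  (3 − -3)² + (3 − -3)² = 72
  (6 − -3)² + (-2 − -3)² = 82
  (-5 − -3)² + (6 − -3)² = 85
Minimum is attained by (-2, -5), so q lies in its Voronoi cell.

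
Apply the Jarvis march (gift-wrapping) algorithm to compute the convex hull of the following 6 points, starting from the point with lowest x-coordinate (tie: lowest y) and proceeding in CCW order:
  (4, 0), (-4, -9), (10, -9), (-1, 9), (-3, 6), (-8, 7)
Hull (CCW) = [(-8, 7), (-4, -9), (10, -9), (-1, 9)]

Jarvis march: at each step, from the current hull vertex p, select the next vertex q as the point such that every other point lies strictly to the left of (or on) the directed line p → q. (Equivalently: for every other point r, the cross product (q − p) × (r − p) ≥ 0.)
Starting point (lowest x, tie lowest y): (-8, 7). Wrap until returning to start. Resulting hull: (-8, 7), (-4, -9), (10, -9), (-1, 9).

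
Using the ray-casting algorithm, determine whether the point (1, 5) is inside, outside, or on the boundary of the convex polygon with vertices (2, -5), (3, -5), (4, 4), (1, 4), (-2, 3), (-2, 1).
The point (1, 5) lies strictly outside the polygon

Cast a horizontal ray to the right from the query point and count how many polygon edges it crosses (each edge strictly once or zero times, handled with the usual half-open convention). 
Parity of crossings → even ⇒ outside.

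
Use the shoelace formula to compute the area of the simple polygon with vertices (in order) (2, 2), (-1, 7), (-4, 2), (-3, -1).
Area = 24

Shoelace formula: Area = (1/2) |Σ_i (x_i · y_{i+1} − x_{i+1} · y_i)| (indices mod n). Compute each cross term:
  (2)(7) − (-1)(2) = 16
  (-1)(2) − (-4)(7) = 26
  (-4)(-1) − (-3)(2) = 10
  (-3)(2) − (2)(-1) = -4
Sum = 48, so (signed) Area = 48/2 = 24, |Area| = 24.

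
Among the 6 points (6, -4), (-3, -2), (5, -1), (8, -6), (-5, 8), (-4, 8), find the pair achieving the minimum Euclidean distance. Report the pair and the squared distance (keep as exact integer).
Pair = ((-5, 8), (-4, 8)); squared distance = 1

Compute all C(6, 2) = 15 pairwise squared distances (x_i − x_j)² + (y_i − y_j)². The minimum is 1, attained by the pair ((-5, 8), (-4, 8)).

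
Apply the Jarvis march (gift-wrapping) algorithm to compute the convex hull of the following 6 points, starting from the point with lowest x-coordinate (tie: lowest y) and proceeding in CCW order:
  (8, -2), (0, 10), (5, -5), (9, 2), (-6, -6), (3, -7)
Hull (CCW) = [(-6, -6), (3, -7), (8, -2), (9, 2), (0, 10)]

Jarvis march: at each step, from the current hull vertex p, select the next vertex q as the point such that every other point lies strictly to the left of (or on) the directed line p → q. (Equivalently: for every other point r, the cross product (q − p) × (r − p) ≥ 0.)
Starting point (lowest x, tie lowest y): (-6, -6). Wrap until returning to start. Resulting hull: (-6, -6), (3, -7), (8, -2), (9, 2), (0, 10).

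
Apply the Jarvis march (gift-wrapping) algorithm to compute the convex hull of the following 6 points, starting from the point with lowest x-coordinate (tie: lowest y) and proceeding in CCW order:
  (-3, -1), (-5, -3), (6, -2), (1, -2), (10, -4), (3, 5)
Hull (CCW) = [(-5, -3), (10, -4), (3, 5)]

Jarvis march: at each step, from the current hull vertex p, select the next vertex q as the point such that every other point lies strictly to the left of (or on) the directed line p → q. (Equivalently: for every other point r, the cross product (q − p) × (r − p) ≥ 0.)
Starting point (lowest x, tie lowest y): (-5, -3). Wrap until returning to start. Resulting hull: (-5, -3), (10, -4), (3, 5).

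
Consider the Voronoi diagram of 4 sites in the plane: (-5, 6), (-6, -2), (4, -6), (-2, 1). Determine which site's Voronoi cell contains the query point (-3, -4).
Nearest site = (-6, -2)

The Voronoi cell of site s contains exactly those query points closer to s than to any other site. Compute squared distances from q = (-3, -4) to each site:
  (-6 − -3)² + (-2 − -4)² = 13
  (-2 − -3)² + (1 − -4)² = 26
  (4 − -3)² + (-6 − -4)² = 53
  (-5 − -3)² + (6 − -4)² = 104
Minimum is attained by (-6, -2), so q lies in its Voronoi cell.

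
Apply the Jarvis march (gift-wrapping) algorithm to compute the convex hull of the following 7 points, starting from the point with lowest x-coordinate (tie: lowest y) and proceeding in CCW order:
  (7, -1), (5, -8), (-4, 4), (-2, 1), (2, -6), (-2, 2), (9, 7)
Hull (CCW) = [(-4, 4), (2, -6), (5, -8), (7, -1), (9, 7)]

Jarvis march: at each step, from the current hull vertex p, select the next vertex q as the point such that every other point lies strictly to the left of (or on) the directed line p → q. (Equivalently: for every other point r, the cross product (q − p) × (r − p) ≥ 0.)
Starting point (lowest x, tie lowest y): (-4, 4). Wrap until returning to start. Resulting hull: (-4, 4), (2, -6), (5, -8), (7, -1), (9, 7).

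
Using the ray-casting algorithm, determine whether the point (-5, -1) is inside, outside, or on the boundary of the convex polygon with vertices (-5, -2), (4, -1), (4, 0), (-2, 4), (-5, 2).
The point (-5, -1) lies on the polygon boundary

Boundary check: the query satisfies the collinearity and bounding-box conditions for some polygon edge, so it lies exactly on the boundary.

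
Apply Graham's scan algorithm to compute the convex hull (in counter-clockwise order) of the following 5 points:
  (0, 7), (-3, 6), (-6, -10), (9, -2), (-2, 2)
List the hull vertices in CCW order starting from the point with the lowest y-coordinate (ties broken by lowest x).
Hull (CCW) = [(-6, -10), (9, -2), (0, 7), (-3, 6)]

Graham scan procedure:
  1. Find the pivot p₀ = point with lowest y (tie → lowest x): (-6, -10).
  2. Sort the remaining points by polar angle around p₀.
  3. Walk through sorted points, maintaining a stack; pop the top while the last three entries make a non-left turn (cross product ≤ 0).
  4. Final stack is the convex hull in CCW order: (-6, -10), (9, -2), (0, 7), (-3, 6).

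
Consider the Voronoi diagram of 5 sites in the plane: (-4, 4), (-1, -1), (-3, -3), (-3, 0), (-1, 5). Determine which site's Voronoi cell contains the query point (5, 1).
Nearest site = (-1, -1)

The Voronoi cell of site s contains exactly those query points closer to s than to any other site. Compute squared distances from q = (5, 1) to each site:
  (-1 − 5)² + (-1 − 1)² = 40
  (-1 − 5)² + (5 − 1)² = 52
  (-3 − 5)² + (0 − 1)² = 65
  (-3 − 5)² + (-3 − 1)² = 80
  (-4 − 5)² + (4 − 1)² = 90
Minimum is attained by (-1, -1), so q lies in its Voronoi cell.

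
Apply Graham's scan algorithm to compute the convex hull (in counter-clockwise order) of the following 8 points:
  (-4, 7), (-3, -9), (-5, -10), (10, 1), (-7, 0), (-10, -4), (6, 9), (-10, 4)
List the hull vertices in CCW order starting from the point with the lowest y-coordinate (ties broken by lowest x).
Hull (CCW) = [(-5, -10), (-3, -9), (10, 1), (6, 9), (-4, 7), (-10, 4), (-10, -4)]

Graham scan procedure:
  1. Find the pivot p₀ = point with lowest y (tie → lowest x): (-5, -10).
  2. Sort the remaining points by polar angle around p₀.
  3. Walk through sorted points, maintaining a stack; pop the top while the last three entries make a non-left turn (cross product ≤ 0).
  4. Final stack is the convex hull in CCW order: (-5, -10), (-3, -9), (10, 1), (6, 9), (-4, 7), (-10, 4), (-10, -4).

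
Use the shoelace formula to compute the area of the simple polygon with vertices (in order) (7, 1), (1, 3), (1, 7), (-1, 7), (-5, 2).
Area = 26

Shoelace formula: Area = (1/2) |Σ_i (x_i · y_{i+1} − x_{i+1} · y_i)| (indices mod n). Compute each cross term:
  (7)(3) − (1)(1) = 20
  (1)(7) − (1)(3) = 4
  (1)(7) − (-1)(7) = 14
  (-1)(2) − (-5)(7) = 33
  (-5)(1) − (7)(2) = -19
Sum = 52, so (signed) Area = 52/2 = 26, |Area| = 26.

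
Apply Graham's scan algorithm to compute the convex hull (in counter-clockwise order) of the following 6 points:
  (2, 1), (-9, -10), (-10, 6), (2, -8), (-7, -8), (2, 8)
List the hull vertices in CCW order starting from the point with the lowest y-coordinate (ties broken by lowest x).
Hull (CCW) = [(-9, -10), (2, -8), (2, 8), (-10, 6)]

Graham scan procedure:
  1. Find the pivot p₀ = point with lowest y (tie → lowest x): (-9, -10).
  2. Sort the remaining points by polar angle around p₀.
  3. Walk through sorted points, maintaining a stack; pop the top while the last three entries make a non-left turn (cross product ≤ 0).
  4. Final stack is the convex hull in CCW order: (-9, -10), (2, -8), (2, 8), (-10, 6).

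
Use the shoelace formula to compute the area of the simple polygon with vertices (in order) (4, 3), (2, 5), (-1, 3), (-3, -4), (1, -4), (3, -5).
Area = 45

Shoelace formula: Area = (1/2) |Σ_i (x_i · y_{i+1} − x_{i+1} · y_i)| (indices mod n). Compute each cross term:
  (4)(5) − (2)(3) = 14
  (2)(3) − (-1)(5) = 11
  (-1)(-4) − (-3)(3) = 13
  (-3)(-4) − (1)(-4) = 16
  (1)(-5) − (3)(-4) = 7
  (3)(3) − (4)(-5) = 29
Sum = 90, so (signed) Area = 90/2 = 45, |Area| = 45.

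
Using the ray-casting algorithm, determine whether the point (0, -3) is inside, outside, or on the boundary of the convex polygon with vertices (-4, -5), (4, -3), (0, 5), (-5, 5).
The point (0, -3) lies strictly inside the polygon

Cast a horizontal ray to the right from the query point and count how many polygon edges it crosses (each edge strictly once or zero times, handled with the usual half-open convention). 
Parity of crossings → odd ⇒ inside.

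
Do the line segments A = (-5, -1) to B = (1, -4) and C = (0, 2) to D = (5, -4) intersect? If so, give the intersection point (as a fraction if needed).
No (intersection of containing lines falls outside at least one segment)

Parametrize and solve: t = 15/7, s = 11/7. At least one of these is outside [0, 1], so the segments do not intersect.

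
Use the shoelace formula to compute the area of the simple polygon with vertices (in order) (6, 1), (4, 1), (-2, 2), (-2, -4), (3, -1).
Area = 47/2

Shoelace formula: Area = (1/2) |Σ_i (x_i · y_{i+1} − x_{i+1} · y_i)| (indices mod n). Compute each cross term:
  (6)(1) − (4)(1) = 2
  (4)(2) − (-2)(1) = 10
  (-2)(-4) − (-2)(2) = 12
  (-2)(-1) − (3)(-4) = 14
  (3)(1) − (6)(-1) = 9
Sum = 47, so (signed) Area = 47/2 = 47/2, |Area| = 47/2.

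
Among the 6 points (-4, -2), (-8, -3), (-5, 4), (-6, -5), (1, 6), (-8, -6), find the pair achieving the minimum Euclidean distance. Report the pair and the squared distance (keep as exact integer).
Pair = ((-6, -5), (-8, -6)); squared distance = 5

Compute all C(6, 2) = 15 pairwise squared distances (x_i − x_j)² + (y_i − y_j)². The minimum is 5, attained by the pair ((-6, -5), (-8, -6)).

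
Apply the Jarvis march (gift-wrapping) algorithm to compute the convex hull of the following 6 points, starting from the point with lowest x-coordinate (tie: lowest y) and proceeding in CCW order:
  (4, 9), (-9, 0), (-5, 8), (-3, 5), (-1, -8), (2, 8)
Hull (CCW) = [(-9, 0), (-1, -8), (4, 9), (-5, 8)]

Jarvis march: at each step, from the current hull vertex p, select the next vertex q as the point such that every other point lies strictly to the left of (or on) the directed line p → q. (Equivalently: for every other point r, the cross product (q − p) × (r − p) ≥ 0.)
Starting point (lowest x, tie lowest y): (-9, 0). Wrap until returning to start. Resulting hull: (-9, 0), (-1, -8), (4, 9), (-5, 8).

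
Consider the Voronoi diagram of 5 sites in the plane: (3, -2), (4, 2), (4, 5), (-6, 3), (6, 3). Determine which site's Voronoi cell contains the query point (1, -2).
Nearest site = (3, -2)

The Voronoi cell of site s contains exactly those query points closer to s than to any other site. Compute squared distances from q = (1, -2) to each site:
  (3 − 1)² + (-2 − -2)² = 4
  (4 − 1)² + (2 − -2)² = 25
  (6 − 1)² + (3 − -2)² = 50
  (4 − 1)² + (5 − -2)² = 58
  (-6 − 1)² + (3 − -2)² = 74
Minimum is attained by (3, -2), so q lies in its Voronoi cell.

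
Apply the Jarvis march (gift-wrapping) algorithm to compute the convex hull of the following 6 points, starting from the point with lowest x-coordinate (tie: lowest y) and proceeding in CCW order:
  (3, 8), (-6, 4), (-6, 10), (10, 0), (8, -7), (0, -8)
Hull (CCW) = [(-6, 4), (0, -8), (8, -7), (10, 0), (3, 8), (-6, 10)]

Jarvis march: at each step, from the current hull vertex p, select the next vertex q as the point such that every other point lies strictly to the left of (or on) the directed line p → q. (Equivalently: for every other point r, the cross product (q − p) × (r − p) ≥ 0.)
Starting point (lowest x, tie lowest y): (-6, 4). Wrap until returning to start. Resulting hull: (-6, 4), (0, -8), (8, -7), (10, 0), (3, 8), (-6, 10).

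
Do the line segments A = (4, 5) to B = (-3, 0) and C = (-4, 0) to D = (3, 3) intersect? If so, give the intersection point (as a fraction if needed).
Yes; intersection at (-3/2, 15/14) (t = 11/14 on AB, s = 5/14 on CD)

Parametrize AB as A + t(B − A) = (4 + -7 t, 5 + -5 t) and CD as C + s(D − C) = (-4 + 7 s, 0 + 3 s). Solve the linear system for (t, s). Determinant = -14 ≠ 0, so a unique intersection of the containing lines exists. Solution: t = 11/14, s = 5/14 — both in [0, 1], so the segments cross. Intersection point: (-3/2, 15/14).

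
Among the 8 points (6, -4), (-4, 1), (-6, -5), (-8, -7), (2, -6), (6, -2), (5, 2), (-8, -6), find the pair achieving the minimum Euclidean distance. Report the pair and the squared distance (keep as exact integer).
Pair = ((-8, -7), (-8, -6)); squared distance = 1

Compute all C(8, 2) = 28 pairwise squared distances (x_i − x_j)² + (y_i − y_j)². The minimum is 1, attained by the pair ((-8, -7), (-8, -6)).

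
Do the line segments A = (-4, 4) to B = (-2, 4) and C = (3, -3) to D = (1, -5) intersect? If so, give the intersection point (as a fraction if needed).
No (intersection of containing lines falls outside at least one segment)

Parametrize and solve: t = 7, s = -7/2. At least one of these is outside [0, 1], so the segments do not intersect.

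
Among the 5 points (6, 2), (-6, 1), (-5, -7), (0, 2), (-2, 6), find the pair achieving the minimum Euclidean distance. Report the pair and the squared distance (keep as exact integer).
Pair = ((0, 2), (-2, 6)); squared distance = 20

Compute all C(5, 2) = 10 pairwise squared distances (x_i − x_j)² + (y_i − y_j)². The minimum is 20, attained by the pair ((0, 2), (-2, 6)).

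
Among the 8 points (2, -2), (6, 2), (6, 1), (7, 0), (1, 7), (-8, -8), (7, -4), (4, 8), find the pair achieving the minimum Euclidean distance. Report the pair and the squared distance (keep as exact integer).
Pair = ((6, 2), (6, 1)); squared distance = 1

Compute all C(8, 2) = 28 pairwise squared distances (x_i − x_j)² + (y_i − y_j)². The minimum is 1, attained by the pair ((6, 2), (6, 1)).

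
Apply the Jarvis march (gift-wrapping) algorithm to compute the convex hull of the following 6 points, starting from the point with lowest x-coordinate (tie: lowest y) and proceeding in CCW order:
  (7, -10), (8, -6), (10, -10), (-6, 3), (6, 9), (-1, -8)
Hull (CCW) = [(-6, 3), (-1, -8), (7, -10), (10, -10), (6, 9)]

Jarvis march: at each step, from the current hull vertex p, select the next vertex q as the point such that every other point lies strictly to the left of (or on) the directed line p → q. (Equivalently: for every other point r, the cross product (q − p) × (r − p) ≥ 0.)
Starting point (lowest x, tie lowest y): (-6, 3). Wrap until returning to start. Resulting hull: (-6, 3), (-1, -8), (7, -10), (10, -10), (6, 9).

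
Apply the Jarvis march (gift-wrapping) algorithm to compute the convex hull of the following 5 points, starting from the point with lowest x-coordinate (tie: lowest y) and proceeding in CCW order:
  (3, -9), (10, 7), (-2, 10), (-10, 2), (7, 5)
Hull (CCW) = [(-10, 2), (3, -9), (10, 7), (-2, 10)]

Jarvis march: at each step, from the current hull vertex p, select the next vertex q as the point such that every other point lies strictly to the left of (or on) the directed line p → q. (Equivalently: for every other point r, the cross product (q − p) × (r − p) ≥ 0.)
Starting point (lowest x, tie lowest y): (-10, 2). Wrap until returning to start. Resulting hull: (-10, 2), (3, -9), (10, 7), (-2, 10).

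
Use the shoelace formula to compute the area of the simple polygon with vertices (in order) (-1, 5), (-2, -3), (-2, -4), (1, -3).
Area = 27/2

Shoelace formula: Area = (1/2) |Σ_i (x_i · y_{i+1} − x_{i+1} · y_i)| (indices mod n). Compute each cross term:
  (-1)(-3) − (-2)(5) = 13
  (-2)(-4) − (-2)(-3) = 2
  (-2)(-3) − (1)(-4) = 10
  (1)(5) − (-1)(-3) = 2
Sum = 27, so (signed) Area = 27/2 = 27/2, |Area| = 27/2.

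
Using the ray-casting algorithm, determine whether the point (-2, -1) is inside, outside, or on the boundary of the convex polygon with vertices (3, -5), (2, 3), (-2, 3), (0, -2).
The point (-2, -1) lies strictly outside the polygon

Cast a horizontal ray to the right from the query point and count how many polygon edges it crosses (each edge strictly once or zero times, handled with the usual half-open convention). 
Parity of crossings → even ⇒ outside.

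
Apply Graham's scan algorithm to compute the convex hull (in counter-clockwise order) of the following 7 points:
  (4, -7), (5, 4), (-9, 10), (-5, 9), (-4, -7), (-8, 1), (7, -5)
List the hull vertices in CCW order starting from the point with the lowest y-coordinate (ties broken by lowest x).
Hull (CCW) = [(-4, -7), (4, -7), (7, -5), (5, 4), (-5, 9), (-9, 10), (-8, 1)]

Graham scan procedure:
  1. Find the pivot p₀ = point with lowest y (tie → lowest x): (-4, -7).
  2. Sort the remaining points by polar angle around p₀.
  3. Walk through sorted points, maintaining a stack; pop the top while the last three entries make a non-left turn (cross product ≤ 0).
  4. Final stack is the convex hull in CCW order: (-4, -7), (4, -7), (7, -5), (5, 4), (-5, 9), (-9, 10), (-8, 1).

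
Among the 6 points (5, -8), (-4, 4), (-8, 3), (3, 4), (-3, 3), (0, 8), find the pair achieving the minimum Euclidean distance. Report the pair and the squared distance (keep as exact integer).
Pair = ((-4, 4), (-3, 3)); squared distance = 2

Compute all C(6, 2) = 15 pairwise squared distances (x_i − x_j)² + (y_i − y_j)². The minimum is 2, attained by the pair ((-4, 4), (-3, 3)).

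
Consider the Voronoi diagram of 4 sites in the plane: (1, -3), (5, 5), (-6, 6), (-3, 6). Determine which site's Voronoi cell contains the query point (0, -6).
Nearest site = (1, -3)

The Voronoi cell of site s contains exactly those query points closer to s than to any other site. Compute squared distances from q = (0, -6) to each site:
  (1 − 0)² + (-3 − -6)² = 10
  (5 − 0)² + (5 − -6)² = 146
  (-3 − 0)² + (6 − -6)² = 153
  (-6 − 0)² + (6 − -6)² = 180
Minimum is attained by (1, -3), so q lies in its Voronoi cell.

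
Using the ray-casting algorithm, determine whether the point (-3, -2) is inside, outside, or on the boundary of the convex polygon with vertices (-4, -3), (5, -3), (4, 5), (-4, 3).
The point (-3, -2) lies strictly inside the polygon

Cast a horizontal ray to the right from the query point and count how many polygon edges it crosses (each edge strictly once or zero times, handled with the usual half-open convention). 
Parity of crossings → odd ⇒ inside.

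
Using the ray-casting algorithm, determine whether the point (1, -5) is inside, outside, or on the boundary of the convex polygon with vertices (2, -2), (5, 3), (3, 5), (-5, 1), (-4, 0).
The point (1, -5) lies strictly outside the polygon

Cast a horizontal ray to the right from the query point and count how many polygon edges it crosses (each edge strictly once or zero times, handled with the usual half-open convention). 
Parity of crossings → even ⇒ outside.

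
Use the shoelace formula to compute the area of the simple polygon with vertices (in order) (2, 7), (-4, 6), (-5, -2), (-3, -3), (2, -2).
Area = 117/2

Shoelace formula: Area = (1/2) |Σ_i (x_i · y_{i+1} − x_{i+1} · y_i)| (indices mod n). Compute each cross term:
  (2)(6) − (-4)(7) = 40
  (-4)(-2) − (-5)(6) = 38
  (-5)(-3) − (-3)(-2) = 9
  (-3)(-2) − (2)(-3) = 12
  (2)(7) − (2)(-2) = 18
Sum = 117, so (signed) Area = 117/2 = 117/2, |Area| = 117/2.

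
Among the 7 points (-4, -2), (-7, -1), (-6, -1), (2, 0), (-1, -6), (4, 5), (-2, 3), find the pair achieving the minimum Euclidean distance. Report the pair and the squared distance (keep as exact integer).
Pair = ((-7, -1), (-6, -1)); squared distance = 1

Compute all C(7, 2) = 21 pairwise squared distances (x_i − x_j)² + (y_i − y_j)². The minimum is 1, attained by the pair ((-7, -1), (-6, -1)).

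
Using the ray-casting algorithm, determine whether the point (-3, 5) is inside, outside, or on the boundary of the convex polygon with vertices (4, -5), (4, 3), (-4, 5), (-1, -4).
The point (-3, 5) lies strictly outside the polygon

Cast a horizontal ray to the right from the query point and count how many polygon edges it crosses (each edge strictly once or zero times, handled with the usual half-open convention). 
Parity of crossings → even ⇒ outside.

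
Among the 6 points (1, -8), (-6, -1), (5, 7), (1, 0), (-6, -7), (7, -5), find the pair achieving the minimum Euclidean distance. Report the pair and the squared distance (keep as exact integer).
Pair = ((-6, -1), (-6, -7)); squared distance = 36

Compute all C(6, 2) = 15 pairwise squared distances (x_i − x_j)² + (y_i − y_j)². The minimum is 36, attained by the pair ((-6, -1), (-6, -7)).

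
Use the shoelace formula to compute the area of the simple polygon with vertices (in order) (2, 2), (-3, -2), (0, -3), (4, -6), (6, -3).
Area = 65/2

Shoelace formula: Area = (1/2) |Σ_i (x_i · y_{i+1} − x_{i+1} · y_i)| (indices mod n). Compute each cross term:
  (2)(-2) − (-3)(2) = 2
  (-3)(-3) − (0)(-2) = 9
  (0)(-6) − (4)(-3) = 12
  (4)(-3) − (6)(-6) = 24
  (6)(2) − (2)(-3) = 18
Sum = 65, so (signed) Area = 65/2 = 65/2, |Area| = 65/2.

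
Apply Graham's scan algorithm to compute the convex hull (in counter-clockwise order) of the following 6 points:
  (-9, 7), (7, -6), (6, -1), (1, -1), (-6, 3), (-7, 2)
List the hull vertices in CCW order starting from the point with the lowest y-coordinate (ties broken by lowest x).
Hull (CCW) = [(7, -6), (6, -1), (-9, 7), (-7, 2)]

Graham scan procedure:
  1. Find the pivot p₀ = point with lowest y (tie → lowest x): (7, -6).
  2. Sort the remaining points by polar angle around p₀.
  3. Walk through sorted points, maintaining a stack; pop the top while the last three entries make a non-left turn (cross product ≤ 0).
  4. Final stack is the convex hull in CCW order: (7, -6), (6, -1), (-9, 7), (-7, 2).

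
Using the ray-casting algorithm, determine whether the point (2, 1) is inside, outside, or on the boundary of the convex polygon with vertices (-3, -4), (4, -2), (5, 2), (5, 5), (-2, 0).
The point (2, 1) lies strictly inside the polygon

Cast a horizontal ray to the right from the query point and count how many polygon edges it crosses (each edge strictly once or zero times, handled with the usual half-open convention). 
Parity of crossings → odd ⇒ inside.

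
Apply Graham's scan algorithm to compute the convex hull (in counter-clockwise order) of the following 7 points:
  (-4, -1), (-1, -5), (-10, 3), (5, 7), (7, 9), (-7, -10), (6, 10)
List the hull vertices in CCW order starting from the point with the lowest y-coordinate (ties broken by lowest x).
Hull (CCW) = [(-7, -10), (-1, -5), (7, 9), (6, 10), (-10, 3)]

Graham scan procedure:
  1. Find the pivot p₀ = point with lowest y (tie → lowest x): (-7, -10).
  2. Sort the remaining points by polar angle around p₀.
  3. Walk through sorted points, maintaining a stack; pop the top while the last three entries make a non-left turn (cross product ≤ 0).
  4. Final stack is the convex hull in CCW order: (-7, -10), (-1, -5), (7, 9), (6, 10), (-10, 3).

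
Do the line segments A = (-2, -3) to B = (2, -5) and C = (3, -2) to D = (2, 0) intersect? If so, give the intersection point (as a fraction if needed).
No (intersection of containing lines falls outside at least one segment)

Parametrize and solve: t = 11/6, s = -7/3. At least one of these is outside [0, 1], so the segments do not intersect.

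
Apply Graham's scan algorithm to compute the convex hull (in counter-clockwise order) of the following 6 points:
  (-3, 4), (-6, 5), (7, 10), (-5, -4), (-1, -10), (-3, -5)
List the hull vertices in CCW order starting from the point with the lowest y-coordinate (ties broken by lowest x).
Hull (CCW) = [(-1, -10), (7, 10), (-6, 5), (-5, -4)]

Graham scan procedure:
  1. Find the pivot p₀ = point with lowest y (tie → lowest x): (-1, -10).
  2. Sort the remaining points by polar angle around p₀.
  3. Walk through sorted points, maintaining a stack; pop the top while the last three entries make a non-left turn (cross product ≤ 0).
  4. Final stack is the convex hull in CCW order: (-1, -10), (7, 10), (-6, 5), (-5, -4).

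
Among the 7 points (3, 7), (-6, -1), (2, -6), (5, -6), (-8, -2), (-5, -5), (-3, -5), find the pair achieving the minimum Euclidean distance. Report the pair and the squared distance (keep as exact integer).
Pair = ((-5, -5), (-3, -5)); squared distance = 4

Compute all C(7, 2) = 21 pairwise squared distances (x_i − x_j)² + (y_i − y_j)². The minimum is 4, attained by the pair ((-5, -5), (-3, -5)).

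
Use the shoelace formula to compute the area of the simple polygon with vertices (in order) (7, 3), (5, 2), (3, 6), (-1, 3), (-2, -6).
Area = 43

Shoelace formula: Area = (1/2) |Σ_i (x_i · y_{i+1} − x_{i+1} · y_i)| (indices mod n). Compute each cross term:
  (7)(2) − (5)(3) = -1
  (5)(6) − (3)(2) = 24
  (3)(3) − (-1)(6) = 15
  (-1)(-6) − (-2)(3) = 12
  (-2)(3) − (7)(-6) = 36
Sum = 86, so (signed) Area = 86/2 = 43, |Area| = 43.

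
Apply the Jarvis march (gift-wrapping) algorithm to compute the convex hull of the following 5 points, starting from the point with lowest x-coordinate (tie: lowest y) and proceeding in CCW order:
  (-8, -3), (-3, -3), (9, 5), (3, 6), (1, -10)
Hull (CCW) = [(-8, -3), (1, -10), (9, 5), (3, 6)]

Jarvis march: at each step, from the current hull vertex p, select the next vertex q as the point such that every other point lies strictly to the left of (or on) the directed line p → q. (Equivalently: for every other point r, the cross product (q − p) × (r − p) ≥ 0.)
Starting point (lowest x, tie lowest y): (-8, -3). Wrap until returning to start. Resulting hull: (-8, -3), (1, -10), (9, 5), (3, 6).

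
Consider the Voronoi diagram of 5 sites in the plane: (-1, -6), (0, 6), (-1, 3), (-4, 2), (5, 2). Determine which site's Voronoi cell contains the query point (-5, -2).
Nearest site = (-4, 2)

The Voronoi cell of site s contains exactly those query points closer to s than to any other site. Compute squared distances from q = (-5, -2) to each site:
  (-4 − -5)² + (2 − -2)² = 17
  (-1 − -5)² + (-6 − -2)² = 32
  (-1 − -5)² + (3 − -2)² = 41
  (0 − -5)² + (6 − -2)² = 89
  (5 − -5)² + (2 − -2)² = 116
Minimum is attained by (-4, 2), so q lies in its Voronoi cell.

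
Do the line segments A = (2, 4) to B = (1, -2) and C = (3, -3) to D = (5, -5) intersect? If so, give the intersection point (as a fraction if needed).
No (intersection of containing lines falls outside at least one segment)

Parametrize and solve: t = 6/7, s = -13/14. At least one of these is outside [0, 1], so the segments do not intersect.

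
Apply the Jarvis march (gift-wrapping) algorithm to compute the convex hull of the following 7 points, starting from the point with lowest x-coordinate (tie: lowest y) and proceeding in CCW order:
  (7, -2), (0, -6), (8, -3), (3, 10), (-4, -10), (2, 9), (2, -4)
Hull (CCW) = [(-4, -10), (8, -3), (3, 10), (2, 9)]

Jarvis march: at each step, from the current hull vertex p, select the next vertex q as the point such that every other point lies strictly to the left of (or on) the directed line p → q. (Equivalently: for every other point r, the cross product (q − p) × (r − p) ≥ 0.)
Starting point (lowest x, tie lowest y): (-4, -10). Wrap until returning to start. Resulting hull: (-4, -10), (8, -3), (3, 10), (2, 9).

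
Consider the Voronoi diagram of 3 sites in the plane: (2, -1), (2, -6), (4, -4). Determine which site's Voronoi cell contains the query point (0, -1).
Nearest site = (2, -1)

The Voronoi cell of site s contains exactly those query points closer to s than to any other site. Compute squared distances from q = (0, -1) to each site:
  (2 − 0)² + (-1 − -1)² = 4
  (4 − 0)² + (-4 − -1)² = 25
  (2 − 0)² + (-6 − -1)² = 29
Minimum is attained by (2, -1), so q lies in its Voronoi cell.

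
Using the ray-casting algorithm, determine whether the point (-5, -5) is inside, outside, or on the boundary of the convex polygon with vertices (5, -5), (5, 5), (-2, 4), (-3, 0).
The point (-5, -5) lies strictly outside the polygon

Cast a horizontal ray to the right from the query point and count how many polygon edges it crosses (each edge strictly once or zero times, handled with the usual half-open convention). 
Parity of crossings → even ⇒ outside.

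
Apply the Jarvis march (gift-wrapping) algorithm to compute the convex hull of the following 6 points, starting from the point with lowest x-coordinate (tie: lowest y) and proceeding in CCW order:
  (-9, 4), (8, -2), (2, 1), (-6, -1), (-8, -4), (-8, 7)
Hull (CCW) = [(-9, 4), (-8, -4), (8, -2), (-8, 7)]

Jarvis march: at each step, from the current hull vertex p, select the next vertex q as the point such that every other point lies strictly to the left of (or on) the directed line p → q. (Equivalently: for every other point r, the cross product (q − p) × (r − p) ≥ 0.)
Starting point (lowest x, tie lowest y): (-9, 4). Wrap until returning to start. Resulting hull: (-9, 4), (-8, -4), (8, -2), (-8, 7).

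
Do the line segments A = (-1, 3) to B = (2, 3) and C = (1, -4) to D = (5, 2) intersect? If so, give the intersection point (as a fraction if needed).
No (intersection of containing lines falls outside at least one segment)

Parametrize and solve: t = 20/9, s = 7/6. At least one of these is outside [0, 1], so the segments do not intersect.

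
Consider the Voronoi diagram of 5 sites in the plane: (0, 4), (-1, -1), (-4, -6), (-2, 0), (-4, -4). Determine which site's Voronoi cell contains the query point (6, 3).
Nearest site = (0, 4)

The Voronoi cell of site s contains exactly those query points closer to s than to any other site. Compute squared distances from q = (6, 3) to each site:
  (0 − 6)² + (4 − 3)² = 37
  (-1 − 6)² + (-1 − 3)² = 65
  (-2 − 6)² + (0 − 3)² = 73
  (-4 − 6)² + (-4 − 3)² = 149
  (-4 − 6)² + (-6 − 3)² = 181
Minimum is attained by (0, 4), so q lies in its Voronoi cell.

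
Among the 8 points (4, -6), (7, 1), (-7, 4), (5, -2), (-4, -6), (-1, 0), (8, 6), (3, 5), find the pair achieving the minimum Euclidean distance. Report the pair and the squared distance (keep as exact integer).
Pair = ((7, 1), (5, -2)); squared distance = 13

Compute all C(8, 2) = 28 pairwise squared distances (x_i − x_j)² + (y_i − y_j)². The minimum is 13, attained by the pair ((7, 1), (5, -2)).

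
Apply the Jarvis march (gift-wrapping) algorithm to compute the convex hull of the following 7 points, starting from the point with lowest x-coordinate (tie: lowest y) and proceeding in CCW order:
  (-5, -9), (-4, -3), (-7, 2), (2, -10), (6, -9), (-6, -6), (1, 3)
Hull (CCW) = [(-7, 2), (-6, -6), (-5, -9), (2, -10), (6, -9), (1, 3)]

Jarvis march: at each step, from the current hull vertex p, select the next vertex q as the point such that every other point lies strictly to the left of (or on) the directed line p → q. (Equivalently: for every other point r, the cross product (q − p) × (r − p) ≥ 0.)
Starting point (lowest x, tie lowest y): (-7, 2). Wrap until returning to start. Resulting hull: (-7, 2), (-6, -6), (-5, -9), (2, -10), (6, -9), (1, 3).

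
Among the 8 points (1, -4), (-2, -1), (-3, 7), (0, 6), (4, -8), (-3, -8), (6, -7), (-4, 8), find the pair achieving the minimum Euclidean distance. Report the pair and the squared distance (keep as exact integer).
Pair = ((-3, 7), (-4, 8)); squared distance = 2

Compute all C(8, 2) = 28 pairwise squared distances (x_i − x_j)² + (y_i − y_j)². The minimum is 2, attained by the pair ((-3, 7), (-4, 8)).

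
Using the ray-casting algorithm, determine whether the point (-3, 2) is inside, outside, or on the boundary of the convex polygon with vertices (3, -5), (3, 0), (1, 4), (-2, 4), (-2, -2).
The point (-3, 2) lies strictly outside the polygon

Cast a horizontal ray to the right from the query point and count how many polygon edges it crosses (each edge strictly once or zero times, handled with the usual half-open convention). 
Parity of crossings → even ⇒ outside.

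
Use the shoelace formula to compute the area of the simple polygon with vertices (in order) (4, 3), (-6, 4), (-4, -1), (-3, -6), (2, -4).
Area = 123/2

Shoelace formula: Area = (1/2) |Σ_i (x_i · y_{i+1} − x_{i+1} · y_i)| (indices mod n). Compute each cross term:
  (4)(4) − (-6)(3) = 34
  (-6)(-1) − (-4)(4) = 22
  (-4)(-6) − (-3)(-1) = 21
  (-3)(-4) − (2)(-6) = 24
  (2)(3) − (4)(-4) = 22
Sum = 123, so (signed) Area = 123/2 = 123/2, |Area| = 123/2.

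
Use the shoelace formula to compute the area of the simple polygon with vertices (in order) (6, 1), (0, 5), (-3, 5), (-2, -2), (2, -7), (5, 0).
Area = 119/2

Shoelace formula: Area = (1/2) |Σ_i (x_i · y_{i+1} − x_{i+1} · y_i)| (indices mod n). Compute each cross term:
  (6)(5) − (0)(1) = 30
  (0)(5) − (-3)(5) = 15
  (-3)(-2) − (-2)(5) = 16
  (-2)(-7) − (2)(-2) = 18
  (2)(0) − (5)(-7) = 35
  (5)(1) − (6)(0) = 5
Sum = 119, so (signed) Area = 119/2 = 119/2, |Area| = 119/2.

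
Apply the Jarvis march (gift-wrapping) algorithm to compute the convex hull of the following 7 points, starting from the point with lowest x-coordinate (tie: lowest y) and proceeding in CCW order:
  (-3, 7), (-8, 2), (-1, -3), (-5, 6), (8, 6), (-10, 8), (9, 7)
Hull (CCW) = [(-10, 8), (-8, 2), (-1, -3), (9, 7)]

Jarvis march: at each step, from the current hull vertex p, select the next vertex q as the point such that every other point lies strictly to the left of (or on) the directed line p → q. (Equivalently: for every other point r, the cross product (q − p) × (r − p) ≥ 0.)
Starting point (lowest x, tie lowest y): (-10, 8). Wrap until returning to start. Resulting hull: (-10, 8), (-8, 2), (-1, -3), (9, 7).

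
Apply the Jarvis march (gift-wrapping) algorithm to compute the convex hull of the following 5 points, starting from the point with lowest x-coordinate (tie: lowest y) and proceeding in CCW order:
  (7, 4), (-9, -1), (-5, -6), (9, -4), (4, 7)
Hull (CCW) = [(-9, -1), (-5, -6), (9, -4), (7, 4), (4, 7)]

Jarvis march: at each step, from the current hull vertex p, select the next vertex q as the point such that every other point lies strictly to the left of (or on) the directed line p → q. (Equivalently: for every other point r, the cross product (q − p) × (r − p) ≥ 0.)
Starting point (lowest x, tie lowest y): (-9, -1). Wrap until returning to start. Resulting hull: (-9, -1), (-5, -6), (9, -4), (7, 4), (4, 7).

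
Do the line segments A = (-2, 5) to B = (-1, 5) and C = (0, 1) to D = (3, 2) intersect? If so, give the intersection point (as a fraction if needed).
No (intersection of containing lines falls outside at least one segment)

Parametrize and solve: t = 14, s = 4. At least one of these is outside [0, 1], so the segments do not intersect.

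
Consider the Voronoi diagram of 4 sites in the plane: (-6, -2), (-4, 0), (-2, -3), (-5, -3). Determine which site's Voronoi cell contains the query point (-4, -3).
Nearest site = (-5, -3)

The Voronoi cell of site s contains exactly those query points closer to s than to any other site. Compute squared distances from q = (-4, -3) to each site:
  (-5 − -4)² + (-3 − -3)² = 1
  (-2 − -4)² + (-3 − -3)² = 4
  (-6 − -4)² + (-2 − -3)² = 5
  (-4 − -4)² + (0 − -3)² = 9
Minimum is attained by (-5, -3), so q lies in its Voronoi cell.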